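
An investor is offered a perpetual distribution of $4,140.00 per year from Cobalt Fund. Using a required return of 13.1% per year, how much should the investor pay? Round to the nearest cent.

$31603.05

Level perpetuity: PV = C / r = $4,140.00 / 0.131 = $31,603.05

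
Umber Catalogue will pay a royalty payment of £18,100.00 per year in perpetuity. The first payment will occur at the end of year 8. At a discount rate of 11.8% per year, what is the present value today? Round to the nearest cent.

Value at end of year 7: C / r = £18,100.00 / 0.118 = £153,389.8305
Discount to today: PV = £153,389.8305 / (1 + 0.118)^7 = £153,389.8305 / 2.183195 = £70,259.32

£70259.32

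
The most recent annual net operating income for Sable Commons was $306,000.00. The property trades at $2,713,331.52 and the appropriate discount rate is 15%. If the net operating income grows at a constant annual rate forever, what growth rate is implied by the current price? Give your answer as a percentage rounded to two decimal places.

3.35%

P = D₀(1+g)/(r−g) ⇒ P(r−g) = D₀(1+g) ⇒ g(P+D₀) = P·r − D₀
g = (P·r − D₀)/(P + D₀) = ($2,713,331.52×0.15 − $306,000.00) / ($2,713,331.52 + $306,000.00) = 0.033451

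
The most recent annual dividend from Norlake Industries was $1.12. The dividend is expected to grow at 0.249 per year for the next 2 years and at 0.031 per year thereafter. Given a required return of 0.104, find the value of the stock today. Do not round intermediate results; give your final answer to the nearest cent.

$22.95

D_1 = 1.39888
D_2 = 1.74720
Terminal value at year 2: TV = D_2×(1+g_2)/(r−g_2) = 1.80136/0.073 = 24.67622
P_0 = D_1/(1+r)^1 + D_2/(1+r)^2 + TV/(1+r)^2
    = 1.26710 + 1.43352 + 20.24606 = 22.94669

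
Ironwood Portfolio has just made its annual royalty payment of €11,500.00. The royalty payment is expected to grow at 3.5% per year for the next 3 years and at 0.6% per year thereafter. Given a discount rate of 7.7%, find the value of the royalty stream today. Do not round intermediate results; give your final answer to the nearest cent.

D_1 = 11902.50000
D_2 = 12319.08750
D_3 = 12750.25556
Terminal value at year 3: TV = D_3×(1+g_2)/(r−g_2) = 12826.75710/0.071 = 180658.55065
P_0 = D_1/(1+r)^1 + D_2/(1+r)^2 + D_3/(1+r)^3 + TV/(1+r)^3
    = 11051.53203 + 10620.55307 + 10206.38108 + 144614.35731 = 176492.82349

€176492.82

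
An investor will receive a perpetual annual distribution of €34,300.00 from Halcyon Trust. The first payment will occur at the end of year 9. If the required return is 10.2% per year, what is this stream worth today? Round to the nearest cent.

€154611.29

Value at end of year 8: C / r = €34,300.00 / 0.102 = €336,274.5098
Discount to today: PV = €336,274.5098 / (1 + 0.102)^8 = €336,274.5098 / 2.174967 = €154,611.29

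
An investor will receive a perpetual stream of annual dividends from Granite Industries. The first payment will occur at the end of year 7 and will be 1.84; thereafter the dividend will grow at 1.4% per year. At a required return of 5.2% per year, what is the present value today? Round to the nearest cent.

35.72

Value at end of year 6: C₁ / (r − g) = 1.84 / (0.052 − 0.014) = 48.4211
Discount to today: PV = 48.4211 / (1 + 0.052)^6 = 48.4211 / 1.355484 = 35.72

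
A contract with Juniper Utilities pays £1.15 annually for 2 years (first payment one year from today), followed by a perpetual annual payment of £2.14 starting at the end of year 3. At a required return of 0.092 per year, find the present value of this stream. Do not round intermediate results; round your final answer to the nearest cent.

PV of 2-year annuity: £1.15 × [1 − (1+0.092)^−2] / 0.092 = 2.01750
Perpetuity value at year 2: £2.14 / 0.092 = 23.26087
PV of perpetuity: 23.26087 / (1+0.092)^2 = 19.50656
Total PV = 2.01750 + 19.50656 = 21.52406

£21.52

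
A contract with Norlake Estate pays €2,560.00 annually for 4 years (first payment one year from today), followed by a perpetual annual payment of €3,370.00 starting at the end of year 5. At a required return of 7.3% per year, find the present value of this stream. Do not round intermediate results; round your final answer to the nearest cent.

PV of 4-year annuity: €2,560.00 × [1 − (1+0.073)^−4] / 0.073 = 8612.85649
Perpetuity value at year 4: €3,370.00 / 0.073 = 46164.38356
PV of perpetuity: 46164.38356 / (1+0.073)^4 = 34826.36544
Total PV = 8612.85649 + 34826.36544 = 43439.22194

€43439.22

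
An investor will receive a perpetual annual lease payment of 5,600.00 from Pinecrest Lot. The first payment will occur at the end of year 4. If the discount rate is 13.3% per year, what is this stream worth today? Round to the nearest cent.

Value at end of year 3: C / r = 5,600.00 / 0.133 = 42,105.2632
Discount to today: PV = 42,105.2632 / (1 + 0.133)^3 = 42,105.2632 / 1.454420 = 28,949.87

28949.87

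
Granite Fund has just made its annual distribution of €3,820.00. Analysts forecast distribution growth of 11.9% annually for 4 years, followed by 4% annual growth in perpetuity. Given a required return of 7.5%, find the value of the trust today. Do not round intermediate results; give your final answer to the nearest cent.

D_1 = 4274.58000
D_2 = 4783.25502
D_3 = 5352.46237
D_4 = 5989.40539
Terminal value at year 4: TV = D_4×(1+g_2)/(r−g_2) = 6228.98160/0.035 = 177970.90299
P_0 = D_1/(1+r)^1 + D_2/(1+r)^2 + D_3/(1+r)^3 + D_4/(1+r)^4 + TV/(1+r)^4
    = 3976.35349 + 4139.10656 + 4308.52116 + 4484.86993 + 133264.70644 = 150173.55758

€150173.56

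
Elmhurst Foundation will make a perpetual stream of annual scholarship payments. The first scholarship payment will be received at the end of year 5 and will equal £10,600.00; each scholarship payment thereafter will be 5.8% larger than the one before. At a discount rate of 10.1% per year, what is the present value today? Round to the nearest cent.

£167759.89

Value at end of year 4: C₁ / (r − g) = £10,600.00 / (0.101 − 0.058) = £246,511.6279
Discount to today: PV = £246,511.6279 / (1 + 0.101)^4 = £246,511.6279 / 1.469431 = £167,759.89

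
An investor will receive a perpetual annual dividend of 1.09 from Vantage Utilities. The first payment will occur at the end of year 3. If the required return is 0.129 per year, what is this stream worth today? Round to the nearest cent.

Value at end of year 2: C / r = 1.09 / 0.129 = 8.4496
Discount to today: PV = 8.4496 / (1 + 0.129)^2 = 8.4496 / 1.274641 = 6.63

6.63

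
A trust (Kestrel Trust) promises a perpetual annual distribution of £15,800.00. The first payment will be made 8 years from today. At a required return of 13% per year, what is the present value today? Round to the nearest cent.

Value at end of year 7: C / r = £15,800.00 / 0.13 = £121,538.4615
Discount to today: PV = £121,538.4615 / (1 + 0.13)^7 = £121,538.4615 / 2.352605 = £51,661.22

£51661.22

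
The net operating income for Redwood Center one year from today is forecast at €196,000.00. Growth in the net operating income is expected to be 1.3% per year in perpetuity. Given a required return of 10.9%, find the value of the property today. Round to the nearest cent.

€2041666.67

Growing perpetuity: P = D₁ / (r − g) = €196,000.0000 / (0.109 − 0.013) = €2,041,666.67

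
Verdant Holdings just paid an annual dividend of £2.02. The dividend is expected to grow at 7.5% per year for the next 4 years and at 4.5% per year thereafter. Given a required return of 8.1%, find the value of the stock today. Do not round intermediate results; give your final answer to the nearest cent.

D_1 = 2.17150
D_2 = 2.33436
D_3 = 2.50944
D_4 = 2.69765
Terminal value at year 4: TV = D_4×(1+g_2)/(r−g_2) = 2.81904/0.036 = 78.30672
P_0 = D_1/(1+r)^1 + D_2/(1+r)^2 + D_3/(1+r)^3 + D_4/(1+r)^4 + TV/(1+r)^4
    = 2.00879 + 1.99764 + 1.98655 + 1.97552 + 57.34509 = 65.31359

£65.31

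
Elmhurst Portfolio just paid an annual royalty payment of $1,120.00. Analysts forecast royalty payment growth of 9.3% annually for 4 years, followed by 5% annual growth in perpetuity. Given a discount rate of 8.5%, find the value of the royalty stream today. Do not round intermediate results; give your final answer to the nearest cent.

D_1 = 1224.16000
D_2 = 1338.00688
D_3 = 1462.44152
D_4 = 1598.44858
Terminal value at year 4: TV = D_4×(1+g_2)/(r−g_2) = 1678.37101/0.035 = 47953.45744
P_0 = D_1/(1+r)^1 + D_2/(1+r)^2 + D_3/(1+r)^3 + D_4/(1+r)^4 + TV/(1+r)^4
    = 1128.25806 + 1136.57702 + 1144.95731 + 1153.39939 + 34601.98173 = 39165.17351

$39165.17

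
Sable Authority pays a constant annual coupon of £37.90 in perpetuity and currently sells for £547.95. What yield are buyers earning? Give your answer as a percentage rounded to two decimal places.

P = C/r ⇒ r = C/P = £37.90/£547.95 = 0.069167

6.92%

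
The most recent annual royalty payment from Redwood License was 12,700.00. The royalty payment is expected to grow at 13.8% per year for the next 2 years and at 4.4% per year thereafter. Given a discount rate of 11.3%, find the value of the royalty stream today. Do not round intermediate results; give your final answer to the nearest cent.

D_1 = 14452.60000
D_2 = 16447.05880
Terminal value at year 2: TV = D_2×(1+g_2)/(r−g_2) = 17170.72939/0.069 = 248851.15054
P_0 = D_1/(1+r)^1 + D_2/(1+r)^2 + TV/(1+r)^2
    = 12985.26505 + 13276.93767 + 200885.83952 = 227148.04224

227148.04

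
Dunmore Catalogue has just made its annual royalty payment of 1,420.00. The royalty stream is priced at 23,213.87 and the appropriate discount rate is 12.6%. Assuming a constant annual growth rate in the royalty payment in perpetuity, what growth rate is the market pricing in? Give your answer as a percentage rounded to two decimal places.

P = D₀(1+g)/(r−g) ⇒ P(r−g) = D₀(1+g) ⇒ g(P+D₀) = P·r − D₀
g = (P·r − D₀)/(P + D₀) = (23,213.87×0.126 − 1,420.00) / (23,213.87 + 1,420.00) = 0.061093

6.11%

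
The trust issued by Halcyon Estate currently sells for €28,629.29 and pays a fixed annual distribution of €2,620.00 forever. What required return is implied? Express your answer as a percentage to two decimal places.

P = C/r ⇒ r = C/P = €2,620.00/€28,629.29 = 0.091515

9.15%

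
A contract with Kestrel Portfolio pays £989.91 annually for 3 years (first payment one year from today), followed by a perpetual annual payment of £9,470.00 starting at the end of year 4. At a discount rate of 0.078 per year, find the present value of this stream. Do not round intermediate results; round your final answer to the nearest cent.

£99477.13

PV of 3-year annuity: £989.91 × [1 − (1+0.078)^−3] / 0.078 = 2560.32855
Perpetuity value at year 3: £9,470.00 / 0.078 = 121410.25641
PV of perpetuity: 121410.25641 / (1+0.078)^3 = 96916.80616
Total PV = 2560.32855 + 96916.80616 = 99477.13471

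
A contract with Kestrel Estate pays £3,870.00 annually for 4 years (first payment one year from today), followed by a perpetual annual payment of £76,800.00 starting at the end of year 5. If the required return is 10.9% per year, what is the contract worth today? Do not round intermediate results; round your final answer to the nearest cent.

£477841.85

PV of 4-year annuity: £3,870.00 × [1 − (1+0.109)^−4] / 0.109 = 12032.14473
Perpetuity value at year 4: £76,800.00 / 0.109 = 704587.15596
PV of perpetuity: 704587.15596 / (1+0.109)^4 = 465809.71016
Total PV = 12032.14473 + 465809.71016 = 477841.85489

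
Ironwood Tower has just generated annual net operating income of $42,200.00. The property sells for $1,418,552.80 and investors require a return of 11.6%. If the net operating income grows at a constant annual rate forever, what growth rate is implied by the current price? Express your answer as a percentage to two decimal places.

P = D₀(1+g)/(r−g) ⇒ P(r−g) = D₀(1+g) ⇒ g(P+D₀) = P·r − D₀
g = (P·r − D₀)/(P + D₀) = ($1,418,552.80×0.116 − $42,200.00) / ($1,418,552.80 + $42,200.00) = 0.083760

8.38%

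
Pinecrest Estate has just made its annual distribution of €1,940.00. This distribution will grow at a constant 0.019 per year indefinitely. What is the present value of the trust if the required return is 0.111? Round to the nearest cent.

D₁ = D₀ × (1 + g) = €1,940.00 × 1.019 = €1,976.8600
Growing perpetuity: P = D₁ / (r − g) = €1,976.8600 / (0.111 − 0.019) = €21,487.61

€21487.61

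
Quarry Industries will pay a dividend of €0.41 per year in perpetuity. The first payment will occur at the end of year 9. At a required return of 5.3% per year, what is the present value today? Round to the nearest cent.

€5.12

Value at end of year 8: C / r = €0.41 / 0.053 = €7.7358
Discount to today: PV = €7.7358 / (1 + 0.053)^8 = €7.7358 / 1.511565 = €5.12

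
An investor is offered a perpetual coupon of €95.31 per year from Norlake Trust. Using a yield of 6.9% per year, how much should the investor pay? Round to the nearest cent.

Level perpetuity: PV = C / r = €95.31 / 0.069 = €1,381.30

€1381.30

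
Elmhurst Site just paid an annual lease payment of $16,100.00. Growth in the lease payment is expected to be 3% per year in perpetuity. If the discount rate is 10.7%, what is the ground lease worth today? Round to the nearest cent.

$215363.64

D₁ = D₀ × (1 + g) = $16,100.00 × 1.03 = $16,583.0000
Growing perpetuity: P = D₁ / (r − g) = $16,583.0000 / (0.107 − 0.03) = $215,363.64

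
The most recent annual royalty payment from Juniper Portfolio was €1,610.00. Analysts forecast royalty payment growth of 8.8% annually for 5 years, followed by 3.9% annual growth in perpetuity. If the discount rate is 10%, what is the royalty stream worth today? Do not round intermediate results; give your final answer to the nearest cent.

D_1 = 1751.68000
D_2 = 1905.82784
D_3 = 2073.54069
D_4 = 2256.01227
D_5 = 2454.54135
Terminal value at year 5: TV = D_5×(1+g_2)/(r−g_2) = 2550.26846/0.061 = 41807.67972
P_0 = D_1/(1+r)^1 + D_2/(1+r)^2 + D_3/(1+r)^3 + D_4/(1+r)^4 + D_5/(1+r)^5 + TV/(1+r)^5
    = 1592.43636 + 1575.06433 + 1557.88181 + 1540.88674 + 1524.07706 + 25959.27981 = 33749.62611

€33749.63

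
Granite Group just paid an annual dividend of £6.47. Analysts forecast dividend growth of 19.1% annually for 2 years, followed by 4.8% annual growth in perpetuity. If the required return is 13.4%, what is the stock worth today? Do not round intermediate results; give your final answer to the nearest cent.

£100.90

D_1 = 7.70577
D_2 = 9.17757
Terminal value at year 2: TV = D_2×(1+g_2)/(r−g_2) = 9.61810/0.086 = 111.83832
P_0 = D_1/(1+r)^1 + D_2/(1+r)^2 + TV/(1+r)^2
    = 6.79521 + 7.13677 + 86.96901 = 100.90099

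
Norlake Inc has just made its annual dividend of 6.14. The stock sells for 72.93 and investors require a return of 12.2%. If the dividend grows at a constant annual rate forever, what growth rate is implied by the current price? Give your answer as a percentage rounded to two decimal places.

P = D₀(1+g)/(r−g) ⇒ P(r−g) = D₀(1+g) ⇒ g(P+D₀) = P·r − D₀
g = (P·r − D₀)/(P + D₀) = (72.93×0.122 − 6.14) / (72.93 + 6.14) = 0.034874

3.49%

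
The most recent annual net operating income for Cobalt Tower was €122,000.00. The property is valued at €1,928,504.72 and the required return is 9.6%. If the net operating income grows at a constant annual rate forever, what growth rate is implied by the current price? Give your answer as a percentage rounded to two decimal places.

P = D₀(1+g)/(r−g) ⇒ P(r−g) = D₀(1+g) ⇒ g(P+D₀) = P·r − D₀
g = (P·r − D₀)/(P + D₀) = (€1,928,504.72×0.096 − €122,000.00) / (€1,928,504.72 + €122,000.00) = 0.030791

3.08%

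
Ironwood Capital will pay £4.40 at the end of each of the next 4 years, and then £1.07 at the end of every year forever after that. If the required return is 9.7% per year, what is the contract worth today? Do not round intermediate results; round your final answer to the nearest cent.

PV of 4-year annuity: £4.40 × [1 − (1+0.097)^−4] / 0.097 = 14.03847
Perpetuity value at year 4: £1.07 / 0.097 = 11.03093
PV of perpetuity: 11.03093 / (1+0.097)^4 = 7.61703
Total PV = 14.03847 + 7.61703 = 21.65550

£21.66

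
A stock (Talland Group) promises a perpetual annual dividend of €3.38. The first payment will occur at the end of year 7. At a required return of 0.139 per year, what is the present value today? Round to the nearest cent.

€11.14

Value at end of year 6: C / r = €3.38 / 0.139 = €24.3165
Discount to today: PV = €24.3165 / (1 + 0.139)^6 = €24.3165 / 2.183445 = €11.14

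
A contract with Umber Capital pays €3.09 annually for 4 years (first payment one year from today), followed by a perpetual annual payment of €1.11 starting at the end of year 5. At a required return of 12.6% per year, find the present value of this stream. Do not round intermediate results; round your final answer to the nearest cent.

€14.75

PV of 4-year annuity: €3.09 × [1 − (1+0.126)^−4] / 0.126 = 9.26803
Perpetuity value at year 4: €1.11 / 0.126 = 8.80952
PV of perpetuity: 8.80952 / (1+0.126)^4 = 5.48023
Total PV = 9.26803 + 5.48023 = 14.74826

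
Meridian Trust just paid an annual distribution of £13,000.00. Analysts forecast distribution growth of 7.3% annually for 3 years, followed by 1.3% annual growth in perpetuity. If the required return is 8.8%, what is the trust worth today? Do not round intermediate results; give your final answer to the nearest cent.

£206358.50

D_1 = 13949.00000
D_2 = 14967.27700
D_3 = 16059.88822
Terminal value at year 3: TV = D_3×(1+g_2)/(r−g_2) = 16268.66677/0.075 = 216915.55690
P_0 = D_1/(1+r)^1 + D_2/(1+r)^2 + D_3/(1+r)^3 + TV/(1+r)^3
    = 12820.77206 + 12644.01509 + 12469.69503 + 168424.01421 = 206358.49639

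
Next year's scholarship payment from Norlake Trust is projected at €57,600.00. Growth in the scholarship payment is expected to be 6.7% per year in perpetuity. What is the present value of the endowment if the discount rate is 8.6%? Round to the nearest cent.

Growing perpetuity: P = D₁ / (r − g) = €57,600.0000 / (0.086 − 0.067) = €3,031,578.95

€3031578.95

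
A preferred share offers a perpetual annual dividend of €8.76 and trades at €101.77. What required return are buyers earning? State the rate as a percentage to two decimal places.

8.61%

P = C/r ⇒ r = C/P = €8.76/€101.77 = 0.086076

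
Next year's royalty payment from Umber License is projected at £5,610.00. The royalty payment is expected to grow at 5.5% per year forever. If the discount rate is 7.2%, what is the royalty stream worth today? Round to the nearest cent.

Growing perpetuity: P = D₁ / (r − g) = £5,610.0000 / (0.072 − 0.055) = £330,000.00

£330000.00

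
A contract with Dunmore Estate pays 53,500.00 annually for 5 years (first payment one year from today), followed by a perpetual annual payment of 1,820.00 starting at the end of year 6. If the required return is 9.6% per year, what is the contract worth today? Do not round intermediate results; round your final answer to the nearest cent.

216884.65

PV of 5-year annuity: 53,500.00 × [1 − (1+0.096)^−5] / 0.096 = 204896.63381
Perpetuity value at year 5: 1,820.00 / 0.096 = 18958.33333
PV of perpetuity: 18958.33333 / (1+0.096)^5 = 11988.01794
Total PV = 204896.63381 + 11988.01794 = 216884.65175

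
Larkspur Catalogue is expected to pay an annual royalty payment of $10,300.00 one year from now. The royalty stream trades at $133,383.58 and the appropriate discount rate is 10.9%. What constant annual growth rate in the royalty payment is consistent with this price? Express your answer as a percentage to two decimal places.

P = D₁/(r−g) ⇒ g = r − D₁/P = 0.109 − $10,300.00/$133,383.58 = 0.031779

3.18%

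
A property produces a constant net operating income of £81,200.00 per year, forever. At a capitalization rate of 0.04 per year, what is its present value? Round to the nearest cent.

£2030000.00

Level perpetuity: PV = C / r = £81,200.00 / 0.04 = £2,030,000.00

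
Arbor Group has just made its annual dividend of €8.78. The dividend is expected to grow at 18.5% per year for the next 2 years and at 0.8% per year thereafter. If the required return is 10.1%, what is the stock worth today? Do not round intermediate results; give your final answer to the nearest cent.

€129.86

D_1 = 10.40430
D_2 = 12.32910
Terminal value at year 2: TV = D_2×(1+g_2)/(r−g_2) = 12.42773/0.093 = 133.63149
P_0 = D_1/(1+r)^1 + D_2/(1+r)^2 + TV/(1+r)^2
    = 9.44986 + 10.17083 + 110.23872 = 129.85942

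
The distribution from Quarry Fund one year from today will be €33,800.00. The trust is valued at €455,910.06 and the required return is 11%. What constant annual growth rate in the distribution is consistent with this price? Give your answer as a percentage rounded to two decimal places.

3.59%

P = D₁/(r−g) ⇒ g = r − D₁/P = 0.11 − €33,800.00/€455,910.06 = 0.035863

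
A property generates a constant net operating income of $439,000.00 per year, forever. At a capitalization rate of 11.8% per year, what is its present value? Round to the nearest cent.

Level perpetuity: PV = C / r = $439,000.00 / 0.118 = $3,720,338.98

$3720338.98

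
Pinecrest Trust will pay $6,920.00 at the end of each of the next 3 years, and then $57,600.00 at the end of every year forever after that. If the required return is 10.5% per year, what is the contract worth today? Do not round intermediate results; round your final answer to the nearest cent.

$423638.97

PV of 3-year annuity: $6,920.00 × [1 − (1+0.105)^−3] / 0.105 = 17058.65436
Perpetuity value at year 3: $57,600.00 / 0.105 = 548571.42857
PV of perpetuity: 548571.42857 / (1+0.105)^3 = 406580.31714
Total PV = 17058.65436 + 406580.31714 = 423638.97150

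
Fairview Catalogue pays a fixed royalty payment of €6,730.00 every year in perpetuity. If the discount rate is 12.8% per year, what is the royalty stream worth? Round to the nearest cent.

Level perpetuity: PV = C / r = €6,730.00 / 0.128 = €52,578.13

€52578.13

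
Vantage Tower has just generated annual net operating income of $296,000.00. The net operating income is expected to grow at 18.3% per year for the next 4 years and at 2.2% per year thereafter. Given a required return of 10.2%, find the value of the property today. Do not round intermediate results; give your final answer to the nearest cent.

D_1 = 350168.00000
D_2 = 414248.74400
D_3 = 490056.26415
D_4 = 579736.56049
Terminal value at year 4: TV = D_4×(1+g_2)/(r−g_2) = 592490.76482/0.08 = 7406134.56028
P_0 = D_1/(1+r)^1 + D_2/(1+r)^2 + D_3/(1+r)^3 + D_4/(1+r)^4 + TV/(1+r)^4
    = 317756.80581 + 341112.79607 + 366185.51520 + 393101.14744 + 5021867.15860 = 6440023.42312

$6440023.42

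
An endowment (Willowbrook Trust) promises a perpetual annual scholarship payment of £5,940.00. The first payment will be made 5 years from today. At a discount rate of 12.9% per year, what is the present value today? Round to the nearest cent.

Value at end of year 4: C / r = £5,940.00 / 0.129 = £46,046.5116
Discount to today: PV = £46,046.5116 / (1 + 0.129)^4 = £46,046.5116 / 1.624710 = £28,341.38

£28341.38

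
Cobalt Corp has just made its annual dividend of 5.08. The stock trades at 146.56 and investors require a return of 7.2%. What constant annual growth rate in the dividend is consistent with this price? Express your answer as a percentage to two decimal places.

P = D₀(1+g)/(r−g) ⇒ P(r−g) = D₀(1+g) ⇒ g(P+D₀) = P·r − D₀
g = (P·r − D₀)/(P + D₀) = (146.56×0.072 − 5.08) / (146.56 + 5.08) = 0.036088

3.61%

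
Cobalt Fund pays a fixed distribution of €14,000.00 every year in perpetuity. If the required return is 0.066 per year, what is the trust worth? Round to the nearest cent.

Level perpetuity: PV = C / r = €14,000.00 / 0.066 = €212,121.21

€212121.21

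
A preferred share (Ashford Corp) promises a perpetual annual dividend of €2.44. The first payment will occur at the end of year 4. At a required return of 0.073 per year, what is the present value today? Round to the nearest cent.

€27.06

Value at end of year 3: C / r = €2.44 / 0.073 = €33.4247
Discount to today: PV = €33.4247 / (1 + 0.073)^3 = €33.4247 / 1.235376 = €27.06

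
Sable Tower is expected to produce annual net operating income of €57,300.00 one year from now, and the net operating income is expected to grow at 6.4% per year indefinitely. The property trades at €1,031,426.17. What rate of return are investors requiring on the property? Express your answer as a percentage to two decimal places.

P = D₁/(r − g) ⇒ r = D₁/P + g = €57,300.0000/€1,031,426.17 + 0.064 = 0.055554 + 0.064 = 0.119554

11.96%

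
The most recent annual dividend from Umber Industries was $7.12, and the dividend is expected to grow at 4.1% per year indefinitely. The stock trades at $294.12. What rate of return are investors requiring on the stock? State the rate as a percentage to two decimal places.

6.62%

D₁ = $7.12 × 1.041 = $7.4119
P = D₁/(r − g) ⇒ r = D₁/P + g = $7.4119/$294.12 + 0.041 = 0.025200 + 0.041 = 0.066200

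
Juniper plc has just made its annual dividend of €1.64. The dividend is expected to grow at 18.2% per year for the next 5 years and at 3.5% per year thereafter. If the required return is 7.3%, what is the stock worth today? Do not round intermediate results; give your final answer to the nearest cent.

€83.52

D_1 = 1.93848
D_2 = 2.29128
D_3 = 2.70830
D_4 = 3.20121
D_5 = 3.78383
Terminal value at year 5: TV = D_5×(1+g_2)/(r−g_2) = 3.91626/0.038 = 103.05949
P_0 = D_1/(1+r)^1 + D_2/(1+r)^2 + D_3/(1+r)^3 + D_4/(1+r)^4 + D_5/(1+r)^5 + TV/(1+r)^5
    = 1.80660 + 1.99012 + 2.19229 + 2.41499 + 2.66031 + 72.45851 = 83.52281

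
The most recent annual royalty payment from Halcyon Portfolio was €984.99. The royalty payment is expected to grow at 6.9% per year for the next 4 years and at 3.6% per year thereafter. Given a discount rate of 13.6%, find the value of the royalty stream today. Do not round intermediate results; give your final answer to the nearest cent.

€11394.11

D_1 = 1052.95431
D_2 = 1125.60816
D_3 = 1203.27512
D_4 = 1286.30110
Terminal value at year 4: TV = D_4×(1+g_2)/(r−g_2) = 1332.60794/0.1 = 13326.07943
P_0 = D_1/(1+r)^1 + D_2/(1+r)^2 + D_3/(1+r)^3 + D_4/(1+r)^4 + TV/(1+r)^4
    = 926.89640 + 872.22909 + 820.78601 + 772.37697 + 8001.82542 = 11394.11389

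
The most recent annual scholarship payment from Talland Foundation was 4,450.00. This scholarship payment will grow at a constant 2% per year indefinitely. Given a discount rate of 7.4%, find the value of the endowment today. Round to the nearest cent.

84055.56

D₁ = D₀ × (1 + g) = 4,450.00 × 1.02 = 4,539.0000
Growing perpetuity: P = D₁ / (r − g) = 4,539.0000 / (0.074 − 0.02) = 84,055.56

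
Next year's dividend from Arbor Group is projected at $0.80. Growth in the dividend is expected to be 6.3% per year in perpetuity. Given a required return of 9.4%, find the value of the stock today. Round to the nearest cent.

$25.81

Growing perpetuity: P = D₁ / (r − g) = $0.8000 / (0.094 − 0.063) = $25.81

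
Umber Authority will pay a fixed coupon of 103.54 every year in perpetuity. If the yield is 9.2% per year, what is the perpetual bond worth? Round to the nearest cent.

Level perpetuity: PV = C / r = 103.54 / 0.092 = 1,125.43

1125.43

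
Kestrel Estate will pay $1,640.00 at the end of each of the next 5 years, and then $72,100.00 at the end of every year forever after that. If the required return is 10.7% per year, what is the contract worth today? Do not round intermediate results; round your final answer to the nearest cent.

$411441.62

PV of 5-year annuity: $1,640.00 × [1 − (1+0.107)^−5] / 0.107 = 6107.29292
Perpetuity value at year 5: $72,100.00 / 0.107 = 673831.77570
PV of perpetuity: 673831.77570 / (1+0.107)^5 = 405334.32491
Total PV = 6107.29292 + 405334.32491 = 411441.61783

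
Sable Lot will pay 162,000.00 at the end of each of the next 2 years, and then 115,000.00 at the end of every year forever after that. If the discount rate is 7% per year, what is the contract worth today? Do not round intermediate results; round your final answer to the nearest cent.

1727834.00

PV of 2-year annuity: 162,000.00 × [1 − (1+0.07)^−2] / 0.07 = 292898.94314
Perpetuity value at year 2: 115,000.00 / 0.07 = 1642857.14286
PV of perpetuity: 1642857.14286 / (1+0.07)^2 = 1434935.05359
Total PV = 292898.94314 + 1434935.05359 = 1727833.99673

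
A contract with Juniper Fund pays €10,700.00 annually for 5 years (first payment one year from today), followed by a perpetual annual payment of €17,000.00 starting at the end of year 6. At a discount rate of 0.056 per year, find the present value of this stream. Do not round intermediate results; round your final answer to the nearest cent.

PV of 5-year annuity: €10,700.00 × [1 − (1+0.056)^−5] / 0.056 = 45567.01743
Perpetuity value at year 5: €17,000.00 / 0.056 = 303571.42857
PV of perpetuity: 303571.42857 / (1+0.056)^5 = 231175.23266
Total PV = 45567.01743 + 231175.23266 = 276742.25009

€276742.25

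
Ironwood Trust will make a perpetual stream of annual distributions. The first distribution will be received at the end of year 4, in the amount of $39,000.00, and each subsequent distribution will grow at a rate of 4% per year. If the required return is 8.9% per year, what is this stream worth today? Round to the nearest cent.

Value at end of year 3: C₁ / (r − g) = $39,000.00 / (0.089 − 0.04) = $795,918.3673
Discount to today: PV = $795,918.3673 / (1 + 0.089)^3 = $795,918.3673 / 1.291468 = $616,289.67

$616289.67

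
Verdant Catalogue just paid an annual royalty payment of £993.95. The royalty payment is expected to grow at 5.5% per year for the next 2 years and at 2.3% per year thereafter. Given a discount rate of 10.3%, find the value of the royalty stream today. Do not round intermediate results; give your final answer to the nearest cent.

£13487.99

D_1 = 1048.61725
D_2 = 1106.29120
Terminal value at year 2: TV = D_2×(1+g_2)/(r−g_2) = 1131.73590/0.08 = 14146.69870
P_0 = D_1/(1+r)^1 + D_2/(1+r)^2 + TV/(1+r)^2
    = 950.69560 + 909.32354 + 11627.97473 = 13487.99387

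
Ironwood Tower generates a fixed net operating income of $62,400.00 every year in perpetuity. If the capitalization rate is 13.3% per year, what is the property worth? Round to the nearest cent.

Level perpetuity: PV = C / r = $62,400.00 / 0.133 = $469,172.93

$469172.93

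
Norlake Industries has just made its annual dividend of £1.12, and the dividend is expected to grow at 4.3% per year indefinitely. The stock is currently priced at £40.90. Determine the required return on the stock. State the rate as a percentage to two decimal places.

7.16%

D₁ = £1.12 × 1.043 = £1.1682
P = D₁/(r − g) ⇒ r = D₁/P + g = £1.1682/£40.90 + 0.043 = 0.028561 + 0.043 = 0.071561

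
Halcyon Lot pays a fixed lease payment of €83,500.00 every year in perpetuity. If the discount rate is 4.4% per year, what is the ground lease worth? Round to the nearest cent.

€1897727.27

Level perpetuity: PV = C / r = €83,500.00 / 0.044 = €1,897,727.27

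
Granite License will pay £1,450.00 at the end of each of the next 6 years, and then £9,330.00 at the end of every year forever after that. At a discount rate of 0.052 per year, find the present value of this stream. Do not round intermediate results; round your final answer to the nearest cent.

£139681.17

PV of 6-year annuity: £1,450.00 × [1 − (1+0.052)^−6] / 0.052 = 7312.91361
Perpetuity value at year 6: £9,330.00 / 0.052 = 179423.07692
PV of perpetuity: 179423.07692 / (1+0.052)^6 = 132368.26036
Total PV = 7312.91361 + 132368.26036 = 139681.17397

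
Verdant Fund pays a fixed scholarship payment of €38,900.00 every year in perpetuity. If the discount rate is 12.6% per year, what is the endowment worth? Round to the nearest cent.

Level perpetuity: PV = C / r = €38,900.00 / 0.126 = €308,730.16

€308730.16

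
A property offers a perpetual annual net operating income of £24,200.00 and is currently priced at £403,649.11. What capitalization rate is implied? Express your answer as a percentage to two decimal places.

P = C/r ⇒ r = C/P = £24,200.00/£403,649.11 = 0.059953

6.00%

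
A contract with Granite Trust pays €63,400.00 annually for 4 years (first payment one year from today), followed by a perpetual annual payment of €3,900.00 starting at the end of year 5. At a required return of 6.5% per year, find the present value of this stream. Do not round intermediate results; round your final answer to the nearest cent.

PV of 4-year annuity: €63,400.00 × [1 − (1+0.065)^−4] / 0.065 = 217195.63134
Perpetuity value at year 4: €3,900.00 / 0.065 = 60000.00000
PV of perpetuity: 60000.00000 / (1+0.065)^4 = 46639.38545
Total PV = 217195.63134 + 46639.38545 = 263835.01680

€263835.02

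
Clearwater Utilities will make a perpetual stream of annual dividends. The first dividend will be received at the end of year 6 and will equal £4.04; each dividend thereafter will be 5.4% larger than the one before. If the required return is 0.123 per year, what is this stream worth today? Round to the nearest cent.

Value at end of year 5: C₁ / (r − g) = £4.04 / (0.123 − 0.054) = £58.5507
Discount to today: PV = £58.5507 / (1 + 0.123)^5 = £58.5507 / 1.786071 = £32.78

£32.78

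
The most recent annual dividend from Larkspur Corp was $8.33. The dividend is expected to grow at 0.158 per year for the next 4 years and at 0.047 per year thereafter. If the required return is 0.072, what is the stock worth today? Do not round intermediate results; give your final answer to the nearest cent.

$515.58

D_1 = 9.64614
D_2 = 11.17023
D_3 = 12.93513
D_4 = 14.97888
Terminal value at year 4: TV = D_4×(1+g_2)/(r−g_2) = 15.68288/0.025 = 627.31535
P_0 = D_1/(1+r)^1 + D_2/(1+r)^2 + D_3/(1+r)^3 + D_4/(1+r)^4 + TV/(1+r)^4
    = 8.99826 + 9.72014 + 10.49993 + 11.34227 + 475.01439 = 515.57500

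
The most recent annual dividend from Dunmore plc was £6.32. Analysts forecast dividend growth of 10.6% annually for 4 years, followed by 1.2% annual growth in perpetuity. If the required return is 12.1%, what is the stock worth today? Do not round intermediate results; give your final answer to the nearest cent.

D_1 = 6.98992
D_2 = 7.73085
D_3 = 8.55032
D_4 = 9.45666
Terminal value at year 4: TV = D_4×(1+g_2)/(r−g_2) = 9.57014/0.109 = 87.79941
P_0 = D_1/(1+r)^1 + D_2/(1+r)^2 + D_3/(1+r)^3 + D_4/(1+r)^4 + TV/(1+r)^4
    = 6.23543 + 6.15200 + 6.06968 + 5.98846 + 55.59928 = 80.04484

£80.04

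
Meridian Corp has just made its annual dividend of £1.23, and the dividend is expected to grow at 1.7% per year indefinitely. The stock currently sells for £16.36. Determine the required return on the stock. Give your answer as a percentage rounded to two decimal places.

9.35%

D₁ = £1.23 × 1.017 = £1.2509
P = D₁/(r − g) ⇒ r = D₁/P + g = £1.2509/£16.36 + 0.017 = 0.076461 + 0.017 = 0.093461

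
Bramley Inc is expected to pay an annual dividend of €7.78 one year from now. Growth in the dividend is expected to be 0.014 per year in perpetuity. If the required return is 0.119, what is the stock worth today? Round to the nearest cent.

Growing perpetuity: P = D₁ / (r − g) = €7.7800 / (0.119 − 0.014) = €74.10

€74.10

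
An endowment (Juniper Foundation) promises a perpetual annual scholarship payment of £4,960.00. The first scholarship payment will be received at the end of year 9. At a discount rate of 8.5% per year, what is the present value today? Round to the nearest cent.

£30382.59

Value at end of year 8: C / r = £4,960.00 / 0.085 = £58,352.9412
Discount to today: PV = £58,352.9412 / (1 + 0.085)^8 = £58,352.9412 / 1.920604 = £30,382.59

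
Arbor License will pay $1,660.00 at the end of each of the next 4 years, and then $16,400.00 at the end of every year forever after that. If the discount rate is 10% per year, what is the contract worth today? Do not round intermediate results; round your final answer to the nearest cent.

$117276.18

PV of 4-year annuity: $1,660.00 × [1 − (1+0.1)^−4] / 0.1 = 5261.97664
Perpetuity value at year 4: $16,400.00 / 0.1 = 164000.00000
PV of perpetuity: 164000.00000 / (1+0.1)^4 = 112014.20668
Total PV = 5261.97664 + 112014.20668 = 117276.18332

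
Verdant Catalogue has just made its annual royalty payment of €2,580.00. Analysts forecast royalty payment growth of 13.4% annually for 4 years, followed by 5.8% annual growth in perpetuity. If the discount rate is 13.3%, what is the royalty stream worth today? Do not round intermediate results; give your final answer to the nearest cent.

€46866.65

D_1 = 2925.72000
D_2 = 3317.76648
D_3 = 3762.34719
D_4 = 4266.50171
Terminal value at year 4: TV = D_4×(1+g_2)/(r−g_2) = 4513.95881/0.075 = 60186.11748
P_0 = D_1/(1+r)^1 + D_2/(1+r)^2 + D_3/(1+r)^3 + D_4/(1+r)^4 + TV/(1+r)^4
    = 2582.27714 + 2584.55629 + 2586.83745 + 2589.12063 + 36523.86165 = 46866.65316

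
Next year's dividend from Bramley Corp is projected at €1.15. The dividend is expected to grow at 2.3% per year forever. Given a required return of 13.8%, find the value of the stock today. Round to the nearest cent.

Growing perpetuity: P = D₁ / (r − g) = €1.1500 / (0.138 − 0.023) = €10.00

€10.00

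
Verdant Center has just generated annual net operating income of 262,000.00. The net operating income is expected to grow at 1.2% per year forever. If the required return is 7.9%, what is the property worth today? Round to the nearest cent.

D₁ = D₀ × (1 + g) = 262,000.00 × 1.012 = 265,144.0000
Growing perpetuity: P = D₁ / (r − g) = 265,144.0000 / (0.079 − 0.012) = 3,957,373.13

3957373.13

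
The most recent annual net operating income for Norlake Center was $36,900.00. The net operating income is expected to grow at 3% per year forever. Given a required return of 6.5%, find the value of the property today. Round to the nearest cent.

$1085914.29

D₁ = D₀ × (1 + g) = $36,900.00 × 1.03 = $38,007.0000
Growing perpetuity: P = D₁ / (r − g) = $38,007.0000 / (0.065 − 0.03) = $1,085,914.29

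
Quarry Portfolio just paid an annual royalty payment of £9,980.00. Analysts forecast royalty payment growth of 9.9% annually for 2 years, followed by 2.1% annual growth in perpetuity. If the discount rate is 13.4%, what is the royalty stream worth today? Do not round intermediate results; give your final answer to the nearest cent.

D_1 = 10968.02000
D_2 = 12053.85398
Terminal value at year 2: TV = D_2×(1+g_2)/(r−g_2) = 12306.98491/0.113 = 108911.37092
P_0 = D_1/(1+r)^1 + D_2/(1+r)^2 + TV/(1+r)^2
    = 9671.97531 + 9373.45755 + 84692.92178 = 103738.35464

£103738.35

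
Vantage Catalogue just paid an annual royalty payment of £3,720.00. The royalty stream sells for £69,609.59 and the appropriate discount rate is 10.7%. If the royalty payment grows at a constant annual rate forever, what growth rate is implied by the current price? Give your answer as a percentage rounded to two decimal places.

5.08%

P = D₀(1+g)/(r−g) ⇒ P(r−g) = D₀(1+g) ⇒ g(P+D₀) = P·r − D₀
g = (P·r − D₀)/(P + D₀) = (£69,609.59×0.107 − £3,720.00) / (£69,609.59 + £3,720.00) = 0.050842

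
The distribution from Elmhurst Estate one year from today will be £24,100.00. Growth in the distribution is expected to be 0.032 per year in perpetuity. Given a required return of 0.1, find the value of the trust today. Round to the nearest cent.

Growing perpetuity: P = D₁ / (r − g) = £24,100.0000 / (0.1 − 0.032) = £354,411.76

£354411.76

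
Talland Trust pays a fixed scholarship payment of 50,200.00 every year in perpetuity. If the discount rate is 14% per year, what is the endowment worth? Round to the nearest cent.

358571.43

Level perpetuity: PV = C / r = 50,200.00 / 0.14 = 358,571.43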